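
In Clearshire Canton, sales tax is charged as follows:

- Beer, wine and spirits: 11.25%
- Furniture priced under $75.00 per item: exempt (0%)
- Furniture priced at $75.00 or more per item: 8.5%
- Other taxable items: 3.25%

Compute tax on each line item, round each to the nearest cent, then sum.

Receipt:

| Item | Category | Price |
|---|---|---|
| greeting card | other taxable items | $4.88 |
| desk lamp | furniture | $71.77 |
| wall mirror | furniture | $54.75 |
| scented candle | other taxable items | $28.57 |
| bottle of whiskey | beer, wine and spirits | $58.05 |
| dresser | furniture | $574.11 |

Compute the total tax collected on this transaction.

Greeting card $4.88: other taxable items → 3.25% → $0.16
Desk lamp $71.77: furniture, under $75.00 → 0% → $0.00
Wall mirror $54.75: furniture, under $75.00 → 0% → $0.00
Scented candle $28.57: other taxable items → 3.25% → $0.93
Bottle of whiskey $58.05: beer, wine and spirits → 11.25% → $6.53
Dresser $574.11: furniture, $75.00 or more → 8.5% → $48.80
Total tax = $0.16 + $0.93 + $6.53 + $48.80 = $56.42

$56.42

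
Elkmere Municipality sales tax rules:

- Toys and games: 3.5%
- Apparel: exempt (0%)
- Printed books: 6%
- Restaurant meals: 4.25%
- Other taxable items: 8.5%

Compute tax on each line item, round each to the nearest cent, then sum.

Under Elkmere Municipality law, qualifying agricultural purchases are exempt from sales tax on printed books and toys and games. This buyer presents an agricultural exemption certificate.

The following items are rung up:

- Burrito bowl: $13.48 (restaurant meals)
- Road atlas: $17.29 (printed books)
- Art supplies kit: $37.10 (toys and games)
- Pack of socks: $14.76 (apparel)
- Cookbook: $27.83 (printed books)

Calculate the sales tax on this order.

Burrito bowl $13.48: restaurant meals → 4.25% → $0.57
Road atlas $17.29: printed books, buyer-exempt → 0% → $0.00
Art supplies kit $37.10: toys and games, buyer-exempt → 0% → $0.00
Pack of socks $14.76: apparel → 0% → $0.00
Cookbook $27.83: printed books, buyer-exempt → 0% → $0.00
Total tax = $0.57

$0.57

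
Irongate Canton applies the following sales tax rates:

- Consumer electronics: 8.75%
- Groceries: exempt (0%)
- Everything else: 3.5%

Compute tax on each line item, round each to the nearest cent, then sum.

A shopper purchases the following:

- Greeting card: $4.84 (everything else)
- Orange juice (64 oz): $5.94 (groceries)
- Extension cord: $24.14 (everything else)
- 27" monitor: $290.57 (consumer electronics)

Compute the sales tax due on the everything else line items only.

Greeting card $4.84: everything else → 3.5% → $0.17
Extension cord $24.14: everything else → 3.5% → $0.84
Tax on everything else = $0.17 + $0.84 = $1.01

$1.01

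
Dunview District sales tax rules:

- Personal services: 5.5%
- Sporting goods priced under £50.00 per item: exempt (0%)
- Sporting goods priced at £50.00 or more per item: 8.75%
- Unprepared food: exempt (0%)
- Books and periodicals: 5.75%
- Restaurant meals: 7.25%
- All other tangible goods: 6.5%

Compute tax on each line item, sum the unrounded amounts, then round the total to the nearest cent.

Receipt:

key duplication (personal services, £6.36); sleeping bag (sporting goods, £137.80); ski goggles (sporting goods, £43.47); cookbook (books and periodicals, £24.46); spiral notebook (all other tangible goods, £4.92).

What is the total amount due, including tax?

Key duplication £6.36: personal services → 5.5% → £0.3498
Sleeping bag £137.80: sporting goods, £50.00 or more → 8.75% → £12.0575
Ski goggles £43.47: sporting goods, under £50.00 → 0% → £0.00
Cookbook £24.46: books and periodicals → 5.75% → £1.40645
Spiral notebook £4.92: all other tangible goods → 6.5% → £0.3198
Subtotal = £217.01; unrounded tax = £14.13355 → £14.13; total due = £231.14

£231.14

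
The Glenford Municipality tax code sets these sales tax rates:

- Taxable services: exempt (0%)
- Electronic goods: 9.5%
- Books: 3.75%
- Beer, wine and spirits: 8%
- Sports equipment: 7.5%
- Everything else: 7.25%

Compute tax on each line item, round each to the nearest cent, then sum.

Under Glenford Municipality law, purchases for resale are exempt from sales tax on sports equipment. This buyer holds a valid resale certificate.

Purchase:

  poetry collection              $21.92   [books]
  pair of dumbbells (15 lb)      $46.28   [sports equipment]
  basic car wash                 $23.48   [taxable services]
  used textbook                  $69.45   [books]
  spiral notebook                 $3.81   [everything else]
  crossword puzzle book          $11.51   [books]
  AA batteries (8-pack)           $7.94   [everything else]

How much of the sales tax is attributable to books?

$3.85

Poetry collection $21.92: books → 3.75% → $0.82
Used textbook $69.45: books → 3.75% → $2.60
Crossword puzzle book $11.51: books → 3.75% → $0.43
Tax on books = $0.82 + $2.60 + $0.43 = $3.85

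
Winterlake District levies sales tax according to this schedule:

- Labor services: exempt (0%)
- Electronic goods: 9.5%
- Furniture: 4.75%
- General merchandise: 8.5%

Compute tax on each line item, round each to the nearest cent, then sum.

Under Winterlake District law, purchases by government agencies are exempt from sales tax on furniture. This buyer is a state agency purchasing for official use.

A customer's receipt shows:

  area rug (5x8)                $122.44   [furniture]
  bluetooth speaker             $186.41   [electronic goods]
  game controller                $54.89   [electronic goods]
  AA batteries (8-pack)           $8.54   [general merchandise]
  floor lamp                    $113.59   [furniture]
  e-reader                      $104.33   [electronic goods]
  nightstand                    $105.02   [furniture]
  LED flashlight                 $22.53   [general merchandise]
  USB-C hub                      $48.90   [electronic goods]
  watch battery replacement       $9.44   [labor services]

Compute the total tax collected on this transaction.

Area rug (5x8) $122.44: furniture, buyer-exempt → 0% → $0.00
Bluetooth speaker $186.41: electronic goods → 9.5% → $17.71
Game controller $54.89: electronic goods → 9.5% → $5.21
AA batteries (8-pack) $8.54: general merchandise → 8.5% → $0.73
Floor lamp $113.59: furniture, buyer-exempt → 0% → $0.00
E-reader $104.33: electronic goods → 9.5% → $9.91
Nightstand $105.02: furniture, buyer-exempt → 0% → $0.00
LED flashlight $22.53: general merchandise → 8.5% → $1.92
USB-C hub $48.90: electronic goods → 9.5% → $4.65
Watch battery replacement $9.44: labor services → 0% → $0.00
Total tax = $17.71 + $5.21 + $0.73 + $9.91 + $1.92 + $4.65 = $40.13

$40.13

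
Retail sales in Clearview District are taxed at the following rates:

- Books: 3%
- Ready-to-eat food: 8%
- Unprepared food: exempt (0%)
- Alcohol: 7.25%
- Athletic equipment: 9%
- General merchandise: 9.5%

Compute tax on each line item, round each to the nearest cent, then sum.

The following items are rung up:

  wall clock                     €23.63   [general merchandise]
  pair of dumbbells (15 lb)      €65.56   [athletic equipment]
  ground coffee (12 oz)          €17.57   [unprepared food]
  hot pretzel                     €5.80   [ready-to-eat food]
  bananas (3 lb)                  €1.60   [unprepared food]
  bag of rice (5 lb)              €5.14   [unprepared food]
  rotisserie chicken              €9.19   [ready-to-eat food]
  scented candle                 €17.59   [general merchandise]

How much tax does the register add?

Wall clock €23.63: general merchandise → 9.5% → €2.24
Pair of dumbbells (15 lb) €65.56: athletic equipment → 9% → €5.90
Ground coffee (12 oz) €17.57: unprepared food → 0% → €0.00
Hot pretzel €5.80: ready-to-eat food → 8% → €0.46
Bananas (3 lb) €1.60: unprepared food → 0% → €0.00
Bag of rice (5 lb) €5.14: unprepared food → 0% → €0.00
Rotisserie chicken €9.19: ready-to-eat food → 8% → €0.74
Scented candle €17.59: general merchandise → 9.5% → €1.67
Total tax = €2.24 + €5.90 + €0.46 + €0.74 + €1.67 = €11.01

€11.01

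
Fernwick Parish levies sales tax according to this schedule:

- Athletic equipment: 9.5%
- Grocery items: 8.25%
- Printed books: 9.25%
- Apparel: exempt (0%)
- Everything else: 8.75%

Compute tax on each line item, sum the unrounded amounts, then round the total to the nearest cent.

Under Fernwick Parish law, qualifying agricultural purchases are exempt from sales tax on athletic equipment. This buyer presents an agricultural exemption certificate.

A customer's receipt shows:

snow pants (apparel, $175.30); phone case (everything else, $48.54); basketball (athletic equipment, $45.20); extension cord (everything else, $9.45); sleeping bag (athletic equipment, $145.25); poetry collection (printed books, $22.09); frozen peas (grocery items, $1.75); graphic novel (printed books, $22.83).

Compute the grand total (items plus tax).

$479.78

Snow pants $175.30: apparel → 0% → $0.00
Phone case $48.54: everything else → 8.75% → $4.24725
Basketball $45.20: athletic equipment, buyer-exempt → 0% → $0.00
Extension cord $9.45: everything else → 8.75% → $0.826875
Sleeping bag $145.25: athletic equipment, buyer-exempt → 0% → $0.00
Poetry collection $22.09: printed books → 9.25% → $2.043325
Frozen peas $1.75: grocery items → 8.25% → $0.144375
Graphic novel $22.83: printed books → 9.25% → $2.111775
Subtotal = $470.41; unrounded tax = $9.3736 → $9.37; total due = $479.78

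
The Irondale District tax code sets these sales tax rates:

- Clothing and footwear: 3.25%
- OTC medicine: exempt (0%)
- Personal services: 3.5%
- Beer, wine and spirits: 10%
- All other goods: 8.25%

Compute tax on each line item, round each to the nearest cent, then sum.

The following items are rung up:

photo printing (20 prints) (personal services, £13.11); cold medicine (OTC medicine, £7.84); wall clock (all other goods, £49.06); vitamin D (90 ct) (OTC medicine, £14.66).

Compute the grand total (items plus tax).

Photo printing (20 prints) £13.11: personal services → 3.5% → £0.46
Cold medicine £7.84: OTC medicine → 0% → £0.00
Wall clock £49.06: all other goods → 8.25% → £4.05
Vitamin D (90 ct) £14.66: OTC medicine → 0% → £0.00
Subtotal = £84.67; tax = £4.51; total due = £89.18

£89.18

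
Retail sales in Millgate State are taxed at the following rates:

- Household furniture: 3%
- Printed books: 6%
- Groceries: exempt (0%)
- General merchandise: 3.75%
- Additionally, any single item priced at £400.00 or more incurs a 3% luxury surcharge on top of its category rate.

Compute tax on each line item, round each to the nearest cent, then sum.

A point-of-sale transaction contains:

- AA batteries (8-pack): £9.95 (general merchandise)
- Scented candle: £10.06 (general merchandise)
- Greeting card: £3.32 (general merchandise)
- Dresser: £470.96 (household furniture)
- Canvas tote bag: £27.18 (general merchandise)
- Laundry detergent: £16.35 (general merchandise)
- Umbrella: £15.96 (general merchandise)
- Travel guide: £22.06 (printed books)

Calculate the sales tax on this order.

AA batteries (8-pack) £9.95: general merchandise → 3.75% → £0.37
Scented candle £10.06: general merchandise → 3.75% → £0.38
Greeting card £3.32: general merchandise → 3.75% → £0.12
Dresser £470.96: household furniture → 3% + 3% surcharge = 6% → £28.26
Canvas tote bag £27.18: general merchandise → 3.75% → £1.02
Laundry detergent £16.35: general merchandise → 3.75% → £0.61
Umbrella £15.96: general merchandise → 3.75% → £0.60
Travel guide £22.06: printed books → 6% → £1.32
Total tax = £0.37 + £0.38 + £0.12 + £28.26 + £1.02 + £0.61 + £0.60 + £1.32 = £32.68

£32.68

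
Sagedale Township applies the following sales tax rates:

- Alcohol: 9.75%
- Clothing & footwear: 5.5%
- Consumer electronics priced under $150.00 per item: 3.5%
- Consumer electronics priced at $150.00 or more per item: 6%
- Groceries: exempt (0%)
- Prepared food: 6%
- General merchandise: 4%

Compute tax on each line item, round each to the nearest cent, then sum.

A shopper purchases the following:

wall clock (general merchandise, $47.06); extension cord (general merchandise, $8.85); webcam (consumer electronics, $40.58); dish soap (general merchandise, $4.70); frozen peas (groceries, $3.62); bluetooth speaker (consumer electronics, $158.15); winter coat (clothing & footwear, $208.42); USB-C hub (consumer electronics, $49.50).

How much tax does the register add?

Wall clock $47.06: general merchandise → 4% → $1.88
Extension cord $8.85: general merchandise → 4% → $0.35
Webcam $40.58: consumer electronics, under $150.00 → 3.5% → $1.42
Dish soap $4.70: general merchandise → 4% → $0.19
Frozen peas $3.62: groceries → 0% → $0.00
Bluetooth speaker $158.15: consumer electronics, $150.00 or more → 6% → $9.49
Winter coat $208.42: clothing & footwear → 5.5% → $11.46
USB-C hub $49.50: consumer electronics, under $150.00 → 3.5% → $1.73
Total tax = $1.88 + $0.35 + $1.42 + $0.19 + $9.49 + $11.46 + $1.73 = $26.52

$26.52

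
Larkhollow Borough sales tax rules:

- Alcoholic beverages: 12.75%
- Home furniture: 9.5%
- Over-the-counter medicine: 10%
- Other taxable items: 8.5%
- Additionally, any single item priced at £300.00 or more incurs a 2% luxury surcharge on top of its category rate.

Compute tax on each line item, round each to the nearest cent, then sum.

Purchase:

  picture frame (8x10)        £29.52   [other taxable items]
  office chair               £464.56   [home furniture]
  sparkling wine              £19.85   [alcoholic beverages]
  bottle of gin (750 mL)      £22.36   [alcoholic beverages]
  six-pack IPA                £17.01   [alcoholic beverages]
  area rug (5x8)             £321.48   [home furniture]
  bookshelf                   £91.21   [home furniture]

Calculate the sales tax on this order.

£109.11

Picture frame (8x10) £29.52: other taxable items → 8.5% → £2.51
Office chair £464.56: home furniture → 9.5% + 2% surcharge = 11.5% → £53.42
Sparkling wine £19.85: alcoholic beverages → 12.75% → £2.53
Bottle of gin (750 mL) £22.36: alcoholic beverages → 12.75% → £2.85
Six-pack IPA £17.01: alcoholic beverages → 12.75% → £2.17
Area rug (5x8) £321.48: home furniture → 9.5% + 2% surcharge = 11.5% → £36.97
Bookshelf £91.21: home furniture → 9.5% → £8.66
Total tax = £2.51 + £53.42 + £2.53 + £2.85 + £2.17 + £36.97 + £8.66 = £109.11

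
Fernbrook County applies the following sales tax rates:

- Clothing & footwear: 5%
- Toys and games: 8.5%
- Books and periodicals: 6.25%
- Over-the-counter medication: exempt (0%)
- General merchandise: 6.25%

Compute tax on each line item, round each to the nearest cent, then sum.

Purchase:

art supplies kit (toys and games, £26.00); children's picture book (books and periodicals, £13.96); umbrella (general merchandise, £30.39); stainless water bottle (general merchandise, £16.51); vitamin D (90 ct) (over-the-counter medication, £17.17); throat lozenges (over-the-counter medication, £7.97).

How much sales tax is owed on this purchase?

Art supplies kit £26.00: toys and games → 8.5% → £2.21
Children's picture book £13.96: books and periodicals → 6.25% → £0.87
Umbrella £30.39: general merchandise → 6.25% → £1.90
Stainless water bottle £16.51: general merchandise → 6.25% → £1.03
Vitamin D (90 ct) £17.17: over-the-counter medication → 0% → £0.00
Throat lozenges £7.97: over-the-counter medication → 0% → £0.00
Total tax = £2.21 + £0.87 + £1.90 + £1.03 = £6.01

£6.01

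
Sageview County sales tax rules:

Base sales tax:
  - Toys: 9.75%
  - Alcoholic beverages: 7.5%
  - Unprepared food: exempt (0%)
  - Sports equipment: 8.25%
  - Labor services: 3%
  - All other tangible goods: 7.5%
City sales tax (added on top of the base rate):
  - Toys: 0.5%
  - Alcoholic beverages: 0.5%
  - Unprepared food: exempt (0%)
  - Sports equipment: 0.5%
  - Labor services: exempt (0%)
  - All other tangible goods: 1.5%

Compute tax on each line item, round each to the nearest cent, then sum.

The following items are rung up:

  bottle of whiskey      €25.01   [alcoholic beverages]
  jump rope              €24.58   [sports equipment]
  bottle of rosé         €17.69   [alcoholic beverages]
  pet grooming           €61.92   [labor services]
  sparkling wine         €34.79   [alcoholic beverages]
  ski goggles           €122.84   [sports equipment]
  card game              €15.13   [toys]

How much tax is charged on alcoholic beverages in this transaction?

€6.20

Bottle of whiskey €25.01: alcoholic beverages → 7.5% + 0.5% city = 8% → €2.00
Bottle of rosé €17.69: alcoholic beverages → 7.5% + 0.5% city = 8% → €1.42
Sparkling wine €34.79: alcoholic beverages → 7.5% + 0.5% city = 8% → €2.78
Tax on alcoholic beverages = €2.00 + €1.42 + €2.78 = €6.20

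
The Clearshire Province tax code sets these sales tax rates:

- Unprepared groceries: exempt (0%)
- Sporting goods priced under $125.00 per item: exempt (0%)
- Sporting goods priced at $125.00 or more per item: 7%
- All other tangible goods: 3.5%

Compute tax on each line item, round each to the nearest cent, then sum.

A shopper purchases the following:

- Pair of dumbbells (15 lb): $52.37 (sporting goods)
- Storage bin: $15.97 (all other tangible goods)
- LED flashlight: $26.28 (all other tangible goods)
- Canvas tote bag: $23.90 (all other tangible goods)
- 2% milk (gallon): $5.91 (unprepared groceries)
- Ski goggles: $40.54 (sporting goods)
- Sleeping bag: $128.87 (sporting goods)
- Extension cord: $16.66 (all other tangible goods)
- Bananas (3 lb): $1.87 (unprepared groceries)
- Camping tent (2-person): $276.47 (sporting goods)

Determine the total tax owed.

Pair of dumbbells (15 lb) $52.37: sporting goods, under $125.00 → 0% → $0.00
Storage bin $15.97: all other tangible goods → 3.5% → $0.56
LED flashlight $26.28: all other tangible goods → 3.5% → $0.92
Canvas tote bag $23.90: all other tangible goods → 3.5% → $0.84
2% milk (gallon) $5.91: unprepared groceries → 0% → $0.00
Ski goggles $40.54: sporting goods, under $125.00 → 0% → $0.00
Sleeping bag $128.87: sporting goods, $125.00 or more → 7% → $9.02
Extension cord $16.66: all other tangible goods → 3.5% → $0.58
Bananas (3 lb) $1.87: unprepared groceries → 0% → $0.00
Camping tent (2-person) $276.47: sporting goods, $125.00 or more → 7% → $19.35
Total tax = $0.56 + $0.92 + $0.84 + $9.02 + $0.58 + $19.35 = $31.27

$31.27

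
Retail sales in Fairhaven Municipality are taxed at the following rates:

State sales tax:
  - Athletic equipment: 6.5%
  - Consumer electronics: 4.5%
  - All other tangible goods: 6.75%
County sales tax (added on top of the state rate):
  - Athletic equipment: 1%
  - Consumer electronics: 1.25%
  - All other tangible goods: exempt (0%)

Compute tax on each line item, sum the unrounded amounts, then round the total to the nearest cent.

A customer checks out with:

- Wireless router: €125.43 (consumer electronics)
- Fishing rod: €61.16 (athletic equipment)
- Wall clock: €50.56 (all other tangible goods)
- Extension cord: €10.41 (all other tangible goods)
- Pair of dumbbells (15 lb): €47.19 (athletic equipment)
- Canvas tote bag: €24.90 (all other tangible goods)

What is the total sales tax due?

Wireless router €125.43: consumer electronics → 4.5% + 1.25% county = 5.75% → €7.212225
Fishing rod €61.16: athletic equipment → 6.5% + 1% county = 7.5% → €4.587
Wall clock €50.56: all other tangible goods → 6.75% + 0% county = 6.75% → €3.4128
Extension cord €10.41: all other tangible goods → 6.75% + 0% county = 6.75% → €0.702675
Pair of dumbbells (15 lb) €47.19: athletic equipment → 6.5% + 1% county = 7.5% → €3.53925
Canvas tote bag €24.90: all other tangible goods → 6.75% + 0% county = 6.75% → €1.68075
Unrounded tax sum = €21.1347 → €21.13

€21.13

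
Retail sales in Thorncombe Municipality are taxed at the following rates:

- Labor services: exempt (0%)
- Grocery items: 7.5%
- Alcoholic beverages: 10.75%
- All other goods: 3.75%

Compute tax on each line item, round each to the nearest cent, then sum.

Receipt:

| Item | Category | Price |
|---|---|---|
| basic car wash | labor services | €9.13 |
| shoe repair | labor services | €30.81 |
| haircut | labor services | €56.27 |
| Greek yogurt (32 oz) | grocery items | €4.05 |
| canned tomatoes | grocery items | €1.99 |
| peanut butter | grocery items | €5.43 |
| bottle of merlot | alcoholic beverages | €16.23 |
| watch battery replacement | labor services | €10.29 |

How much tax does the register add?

€2.60

Basic car wash €9.13: labor services → 0% → €0.00
Shoe repair €30.81: labor services → 0% → €0.00
Haircut €56.27: labor services → 0% → €0.00
Greek yogurt (32 oz) €4.05: grocery items → 7.5% → €0.30
Canned tomatoes €1.99: grocery items → 7.5% → €0.15
Peanut butter €5.43: grocery items → 7.5% → €0.41
Bottle of merlot €16.23: alcoholic beverages → 10.75% → €1.74
Watch battery replacement €10.29: labor services → 0% → €0.00
Total tax = €0.30 + €0.15 + €0.41 + €1.74 = €2.60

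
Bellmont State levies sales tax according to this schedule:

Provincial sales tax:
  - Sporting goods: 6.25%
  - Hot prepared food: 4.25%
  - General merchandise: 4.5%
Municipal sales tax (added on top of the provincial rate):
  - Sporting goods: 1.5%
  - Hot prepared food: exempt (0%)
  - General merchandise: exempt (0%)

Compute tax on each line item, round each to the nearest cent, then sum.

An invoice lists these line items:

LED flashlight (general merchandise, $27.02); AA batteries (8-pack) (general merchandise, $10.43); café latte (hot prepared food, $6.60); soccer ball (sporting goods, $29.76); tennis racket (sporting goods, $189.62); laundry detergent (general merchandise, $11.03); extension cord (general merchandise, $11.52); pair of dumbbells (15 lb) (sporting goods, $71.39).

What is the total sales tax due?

LED flashlight $27.02: general merchandise → 4.5% + 0% municipal = 4.5% → $1.22
AA batteries (8-pack) $10.43: general merchandise → 4.5% + 0% municipal = 4.5% → $0.47
Café latte $6.60: hot prepared food → 4.25% + 0% municipal = 4.25% → $0.28
Soccer ball $29.76: sporting goods → 6.25% + 1.5% municipal = 7.75% → $2.31
Tennis racket $189.62: sporting goods → 6.25% + 1.5% municipal = 7.75% → $14.70
Laundry detergent $11.03: general merchandise → 4.5% + 0% municipal = 4.5% → $0.50
Extension cord $11.52: general merchandise → 4.5% + 0% municipal = 4.5% → $0.52
Pair of dumbbells (15 lb) $71.39: sporting goods → 6.25% + 1.5% municipal = 7.75% → $5.53
Total tax = $1.22 + $0.47 + $0.28 + $2.31 + $14.70 + $0.50 + $0.52 + $5.53 = $25.53

$25.53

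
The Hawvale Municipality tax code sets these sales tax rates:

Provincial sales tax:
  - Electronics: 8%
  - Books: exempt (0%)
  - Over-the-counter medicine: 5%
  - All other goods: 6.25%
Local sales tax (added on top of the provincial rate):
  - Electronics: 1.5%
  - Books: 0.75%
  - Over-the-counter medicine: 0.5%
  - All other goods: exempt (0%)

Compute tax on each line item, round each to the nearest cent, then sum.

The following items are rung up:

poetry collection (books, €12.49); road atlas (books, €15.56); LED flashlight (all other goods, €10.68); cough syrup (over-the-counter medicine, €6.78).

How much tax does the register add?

Poetry collection €12.49: books → 0% + 0.75% local = 0.75% → €0.09
Road atlas €15.56: books → 0% + 0.75% local = 0.75% → €0.12
LED flashlight €10.68: all other goods → 6.25% + 0% local = 6.25% → €0.67
Cough syrup €6.78: over-the-counter medicine → 5% + 0.5% local = 5.5% → €0.37
Total tax = €0.09 + €0.12 + €0.67 + €0.37 = €1.25

€1.25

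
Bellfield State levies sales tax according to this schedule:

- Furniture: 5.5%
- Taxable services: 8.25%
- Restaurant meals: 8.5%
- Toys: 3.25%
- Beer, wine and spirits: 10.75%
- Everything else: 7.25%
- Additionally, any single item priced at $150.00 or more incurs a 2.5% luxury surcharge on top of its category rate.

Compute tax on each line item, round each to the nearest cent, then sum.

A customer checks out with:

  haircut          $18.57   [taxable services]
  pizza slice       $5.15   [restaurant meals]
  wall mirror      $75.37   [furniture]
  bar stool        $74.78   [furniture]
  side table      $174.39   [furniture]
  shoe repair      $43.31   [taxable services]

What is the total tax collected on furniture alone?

$22.21

Wall mirror $75.37: furniture → 5.5% → $4.15
Bar stool $74.78: furniture → 5.5% → $4.11
Side table $174.39: furniture → 5.5% + 2.5% surcharge = 8% → $13.95
Tax on furniture = $4.15 + $4.11 + $13.95 = $22.21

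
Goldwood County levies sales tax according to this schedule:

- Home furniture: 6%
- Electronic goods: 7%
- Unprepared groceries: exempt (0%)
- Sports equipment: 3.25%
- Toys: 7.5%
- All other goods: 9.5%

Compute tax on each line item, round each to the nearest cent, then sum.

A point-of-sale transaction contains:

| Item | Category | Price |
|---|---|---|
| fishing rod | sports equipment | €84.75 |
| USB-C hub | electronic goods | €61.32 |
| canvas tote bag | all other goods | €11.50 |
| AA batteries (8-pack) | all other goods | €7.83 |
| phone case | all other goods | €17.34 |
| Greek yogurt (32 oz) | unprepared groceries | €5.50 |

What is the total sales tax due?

€10.52

Fishing rod €84.75: sports equipment → 3.25% → €2.75
USB-C hub €61.32: electronic goods → 7% → €4.29
Canvas tote bag €11.50: all other goods → 9.5% → €1.09
AA batteries (8-pack) €7.83: all other goods → 9.5% → €0.74
Phone case €17.34: all other goods → 9.5% → €1.65
Greek yogurt (32 oz) €5.50: unprepared groceries → 0% → €0.00
Total tax = €2.75 + €4.29 + €1.09 + €0.74 + €1.65 = €10.52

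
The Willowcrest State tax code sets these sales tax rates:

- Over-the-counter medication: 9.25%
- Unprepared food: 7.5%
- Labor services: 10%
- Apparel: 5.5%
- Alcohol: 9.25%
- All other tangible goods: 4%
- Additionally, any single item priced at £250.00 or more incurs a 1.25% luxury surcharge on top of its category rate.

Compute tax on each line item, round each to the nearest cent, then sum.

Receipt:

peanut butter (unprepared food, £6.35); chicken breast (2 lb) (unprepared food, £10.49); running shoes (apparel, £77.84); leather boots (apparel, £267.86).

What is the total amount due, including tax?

£386.17

Peanut butter £6.35: unprepared food → 7.5% → £0.48
Chicken breast (2 lb) £10.49: unprepared food → 7.5% → £0.79
Running shoes £77.84: apparel → 5.5% → £4.28
Leather boots £267.86: apparel → 5.5% + 1.25% surcharge = 6.75% → £18.08
Subtotal = £362.54; tax = £23.63; total due = £386.17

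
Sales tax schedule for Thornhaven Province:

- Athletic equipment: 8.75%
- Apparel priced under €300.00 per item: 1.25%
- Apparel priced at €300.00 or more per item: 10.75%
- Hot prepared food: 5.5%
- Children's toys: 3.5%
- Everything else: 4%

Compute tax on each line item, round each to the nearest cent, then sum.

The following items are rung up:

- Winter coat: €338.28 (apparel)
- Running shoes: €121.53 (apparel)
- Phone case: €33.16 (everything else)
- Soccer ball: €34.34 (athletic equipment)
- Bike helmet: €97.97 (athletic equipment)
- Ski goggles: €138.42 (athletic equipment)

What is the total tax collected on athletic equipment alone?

Soccer ball €34.34: athletic equipment → 8.75% → €3.00
Bike helmet €97.97: athletic equipment → 8.75% → €8.57
Ski goggles €138.42: athletic equipment → 8.75% → €12.11
Tax on athletic equipment = €3.00 + €8.57 + €12.11 = €23.68

€23.68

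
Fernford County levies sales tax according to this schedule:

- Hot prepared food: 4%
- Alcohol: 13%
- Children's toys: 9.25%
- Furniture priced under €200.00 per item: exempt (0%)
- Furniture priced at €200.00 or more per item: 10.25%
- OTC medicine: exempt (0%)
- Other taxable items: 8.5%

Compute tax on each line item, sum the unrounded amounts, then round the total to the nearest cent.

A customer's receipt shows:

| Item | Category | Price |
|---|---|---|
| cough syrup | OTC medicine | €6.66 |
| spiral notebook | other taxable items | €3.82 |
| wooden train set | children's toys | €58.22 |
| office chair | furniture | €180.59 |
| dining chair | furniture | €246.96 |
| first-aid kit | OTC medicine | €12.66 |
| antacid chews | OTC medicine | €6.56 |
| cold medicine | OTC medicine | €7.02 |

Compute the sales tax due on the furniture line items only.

€25.31

Office chair €180.59: furniture, under €200.00 → 0% → €0.00
Dining chair €246.96: furniture, €200.00 or more → 10.25% → €25.3134
Tax on furniture: unrounded sum = €25.3134 → €25.31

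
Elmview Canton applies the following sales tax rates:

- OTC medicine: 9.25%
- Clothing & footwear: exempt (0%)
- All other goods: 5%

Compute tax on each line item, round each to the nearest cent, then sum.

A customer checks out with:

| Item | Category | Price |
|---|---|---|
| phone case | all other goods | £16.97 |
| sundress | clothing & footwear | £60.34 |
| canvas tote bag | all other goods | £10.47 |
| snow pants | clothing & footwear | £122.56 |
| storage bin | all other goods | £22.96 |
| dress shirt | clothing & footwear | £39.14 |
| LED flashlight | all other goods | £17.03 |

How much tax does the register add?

£3.37

Phone case £16.97: all other goods → 5% → £0.85
Sundress £60.34: clothing & footwear → 0% → £0.00
Canvas tote bag £10.47: all other goods → 5% → £0.52
Snow pants £122.56: clothing & footwear → 0% → £0.00
Storage bin £22.96: all other goods → 5% → £1.15
Dress shirt £39.14: clothing & footwear → 0% → £0.00
LED flashlight £17.03: all other goods → 5% → £0.85
Total tax = £0.85 + £0.52 + £1.15 + £0.85 = £3.37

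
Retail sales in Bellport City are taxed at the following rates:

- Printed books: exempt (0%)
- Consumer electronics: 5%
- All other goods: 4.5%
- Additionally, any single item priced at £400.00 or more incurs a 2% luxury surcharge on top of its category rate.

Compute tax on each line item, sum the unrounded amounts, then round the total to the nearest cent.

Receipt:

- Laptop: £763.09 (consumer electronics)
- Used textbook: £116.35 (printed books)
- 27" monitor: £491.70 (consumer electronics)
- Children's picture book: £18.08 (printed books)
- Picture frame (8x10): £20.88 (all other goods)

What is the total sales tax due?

Laptop £763.09: consumer electronics → 5% + 2% surcharge = 7% → £53.4163
Used textbook £116.35: printed books → 0% → £0.00
27" monitor £491.70: consumer electronics → 5% + 2% surcharge = 7% → £34.419
Children's picture book £18.08: printed books → 0% → £0.00
Picture frame (8x10) £20.88: all other goods → 4.5% → £0.9396
Unrounded tax sum = £88.7749 → £88.77

£88.77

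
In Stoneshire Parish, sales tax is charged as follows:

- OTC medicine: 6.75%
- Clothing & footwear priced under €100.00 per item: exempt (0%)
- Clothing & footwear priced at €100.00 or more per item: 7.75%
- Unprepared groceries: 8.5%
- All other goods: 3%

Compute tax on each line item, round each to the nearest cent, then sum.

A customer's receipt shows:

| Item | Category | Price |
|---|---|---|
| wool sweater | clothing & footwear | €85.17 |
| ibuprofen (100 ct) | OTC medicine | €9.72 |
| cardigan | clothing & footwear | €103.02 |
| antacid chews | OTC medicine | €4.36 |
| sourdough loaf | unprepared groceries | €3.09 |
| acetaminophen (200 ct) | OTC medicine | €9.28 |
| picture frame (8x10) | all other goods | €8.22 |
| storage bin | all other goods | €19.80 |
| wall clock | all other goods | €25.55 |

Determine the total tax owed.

€11.43

Wool sweater €85.17: clothing & footwear, under €100.00 → 0% → €0.00
Ibuprofen (100 ct) €9.72: OTC medicine → 6.75% → €0.66
Cardigan €103.02: clothing & footwear, €100.00 or more → 7.75% → €7.98
Antacid chews €4.36: OTC medicine → 6.75% → €0.29
Sourdough loaf €3.09: unprepared groceries → 8.5% → €0.26
Acetaminophen (200 ct) €9.28: OTC medicine → 6.75% → €0.63
Picture frame (8x10) €8.22: all other goods → 3% → €0.25
Storage bin €19.80: all other goods → 3% → €0.59
Wall clock €25.55: all other goods → 3% → €0.77
Total tax = €0.66 + €7.98 + €0.29 + €0.26 + €0.63 + €0.25 + €0.59 + €0.77 = €11.43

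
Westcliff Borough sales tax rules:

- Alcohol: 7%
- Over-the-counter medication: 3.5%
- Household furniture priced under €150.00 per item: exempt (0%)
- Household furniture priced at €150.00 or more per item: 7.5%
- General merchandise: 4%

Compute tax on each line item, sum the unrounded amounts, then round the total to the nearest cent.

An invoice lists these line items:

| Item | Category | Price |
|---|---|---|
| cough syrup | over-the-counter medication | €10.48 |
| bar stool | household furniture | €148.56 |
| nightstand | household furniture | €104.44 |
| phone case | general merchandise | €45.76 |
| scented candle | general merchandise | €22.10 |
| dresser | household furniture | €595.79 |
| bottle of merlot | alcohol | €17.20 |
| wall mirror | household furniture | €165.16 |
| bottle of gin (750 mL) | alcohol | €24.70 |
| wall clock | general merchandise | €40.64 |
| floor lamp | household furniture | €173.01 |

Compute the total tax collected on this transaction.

€77.69

Cough syrup €10.48: over-the-counter medication → 3.5% → €0.3668
Bar stool €148.56: household furniture, under €150.00 → 0% → €0.00
Nightstand €104.44: household furniture, under €150.00 → 0% → €0.00
Phone case €45.76: general merchandise → 4% → €1.8304
Scented candle €22.10: general merchandise → 4% → €0.884
Dresser €595.79: household furniture, €150.00 or more → 7.5% → €44.68425
Bottle of merlot €17.20: alcohol → 7% → €1.204
Wall mirror €165.16: household furniture, €150.00 or more → 7.5% → €12.387
Bottle of gin (750 mL) €24.70: alcohol → 7% → €1.729
Wall clock €40.64: general merchandise → 4% → €1.6256
Floor lamp €173.01: household furniture, €150.00 or more → 7.5% → €12.97575
Unrounded tax sum = €77.6868 → €77.69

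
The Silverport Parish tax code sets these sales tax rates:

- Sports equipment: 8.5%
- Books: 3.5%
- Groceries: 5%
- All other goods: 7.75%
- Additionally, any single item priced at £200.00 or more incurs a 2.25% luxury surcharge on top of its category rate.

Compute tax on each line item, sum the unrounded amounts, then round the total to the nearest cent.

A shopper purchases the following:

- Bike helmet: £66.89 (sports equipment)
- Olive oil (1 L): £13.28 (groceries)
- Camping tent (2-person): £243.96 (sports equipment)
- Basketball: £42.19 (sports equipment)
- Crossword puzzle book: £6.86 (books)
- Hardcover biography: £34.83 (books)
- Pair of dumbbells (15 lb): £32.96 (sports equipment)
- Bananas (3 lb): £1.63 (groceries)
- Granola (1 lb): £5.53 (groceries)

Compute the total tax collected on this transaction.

Bike helmet £66.89: sports equipment → 8.5% → £5.68565
Olive oil (1 L) £13.28: groceries → 5% → £0.664
Camping tent (2-person) £243.96: sports equipment → 8.5% + 2.25% surcharge = 10.75% → £26.2257
Basketball £42.19: sports equipment → 8.5% → £3.58615
Crossword puzzle book £6.86: books → 3.5% → £0.2401
Hardcover biography £34.83: books → 3.5% → £1.21905
Pair of dumbbells (15 lb) £32.96: sports equipment → 8.5% → £2.8016
Bananas (3 lb) £1.63: groceries → 5% → £0.0815
Granola (1 lb) £5.53: groceries → 5% → £0.2765
Unrounded tax sum = £40.78025 → £40.78

£40.78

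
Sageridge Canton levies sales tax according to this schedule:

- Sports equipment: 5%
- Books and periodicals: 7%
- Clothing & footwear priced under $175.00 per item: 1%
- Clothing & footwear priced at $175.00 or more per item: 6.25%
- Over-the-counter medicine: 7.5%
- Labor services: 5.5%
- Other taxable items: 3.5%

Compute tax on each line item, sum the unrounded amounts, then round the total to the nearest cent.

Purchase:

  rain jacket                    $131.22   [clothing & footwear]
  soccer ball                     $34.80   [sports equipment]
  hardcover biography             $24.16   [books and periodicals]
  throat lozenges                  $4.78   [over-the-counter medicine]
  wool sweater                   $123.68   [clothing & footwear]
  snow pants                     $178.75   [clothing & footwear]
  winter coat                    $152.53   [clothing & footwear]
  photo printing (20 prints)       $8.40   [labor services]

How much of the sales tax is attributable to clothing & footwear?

Rain jacket $131.22: clothing & footwear, under $175.00 → 1% → $1.3122
Wool sweater $123.68: clothing & footwear, under $175.00 → 1% → $1.2368
Snow pants $178.75: clothing & footwear, $175.00 or more → 6.25% → $11.171875
Winter coat $152.53: clothing & footwear, under $175.00 → 1% → $1.5253
Tax on clothing & footwear: unrounded sum = $15.246175 → $15.25

$15.25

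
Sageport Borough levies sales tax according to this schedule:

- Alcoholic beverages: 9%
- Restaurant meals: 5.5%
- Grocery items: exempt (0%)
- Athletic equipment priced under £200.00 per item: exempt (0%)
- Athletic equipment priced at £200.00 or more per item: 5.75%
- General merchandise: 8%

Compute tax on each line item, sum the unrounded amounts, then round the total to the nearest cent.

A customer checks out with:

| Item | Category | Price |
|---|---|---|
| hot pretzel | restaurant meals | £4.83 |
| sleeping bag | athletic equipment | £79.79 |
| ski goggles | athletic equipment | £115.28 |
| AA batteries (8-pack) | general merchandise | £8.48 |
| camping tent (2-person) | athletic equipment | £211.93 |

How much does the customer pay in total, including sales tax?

Hot pretzel £4.83: restaurant meals → 5.5% → £0.26565
Sleeping bag £79.79: athletic equipment, under £200.00 → 0% → £0.00
Ski goggles £115.28: athletic equipment, under £200.00 → 0% → £0.00
AA batteries (8-pack) £8.48: general merchandise → 8% → £0.6784
Camping tent (2-person) £211.93: athletic equipment, £200.00 or more → 5.75% → £12.185975
Subtotal = £420.31; unrounded tax = £13.130025 → £13.13; total due = £433.44

£433.44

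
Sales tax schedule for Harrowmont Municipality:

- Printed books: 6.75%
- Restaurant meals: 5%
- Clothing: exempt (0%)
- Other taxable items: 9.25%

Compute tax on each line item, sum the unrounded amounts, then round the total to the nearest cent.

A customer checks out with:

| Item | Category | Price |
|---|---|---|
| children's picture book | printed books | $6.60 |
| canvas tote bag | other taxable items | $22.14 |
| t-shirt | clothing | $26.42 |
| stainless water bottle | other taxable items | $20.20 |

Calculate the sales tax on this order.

$4.36

Children's picture book $6.60: printed books → 6.75% → $0.4455
Canvas tote bag $22.14: other taxable items → 9.25% → $2.04795
T-shirt $26.42: clothing → 0% → $0.00
Stainless water bottle $20.20: other taxable items → 9.25% → $1.8685
Unrounded tax sum = $4.36195 → $4.36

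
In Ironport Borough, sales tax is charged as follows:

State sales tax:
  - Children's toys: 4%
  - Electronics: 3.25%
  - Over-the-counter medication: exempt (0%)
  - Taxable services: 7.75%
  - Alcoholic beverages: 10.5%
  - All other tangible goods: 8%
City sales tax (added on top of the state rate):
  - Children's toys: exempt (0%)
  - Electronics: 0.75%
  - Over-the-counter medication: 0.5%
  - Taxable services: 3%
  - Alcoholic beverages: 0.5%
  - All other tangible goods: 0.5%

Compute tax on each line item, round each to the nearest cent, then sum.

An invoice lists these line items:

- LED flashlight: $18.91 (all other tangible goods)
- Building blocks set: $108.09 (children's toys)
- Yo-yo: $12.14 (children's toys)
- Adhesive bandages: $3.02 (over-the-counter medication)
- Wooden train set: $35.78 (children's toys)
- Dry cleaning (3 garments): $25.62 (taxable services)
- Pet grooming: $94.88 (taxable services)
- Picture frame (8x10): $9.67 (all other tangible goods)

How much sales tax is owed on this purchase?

LED flashlight $18.91: all other tangible goods → 8% + 0.5% city = 8.5% → $1.61
Building blocks set $108.09: children's toys → 4% + 0% city = 4% → $4.32
Yo-yo $12.14: children's toys → 4% + 0% city = 4% → $0.49
Adhesive bandages $3.02: over-the-counter medication → 0% + 0.5% city = 0.5% → $0.02
Wooden train set $35.78: children's toys → 4% + 0% city = 4% → $1.43
Dry cleaning (3 garments) $25.62: taxable services → 7.75% + 3% city = 10.75% → $2.75
Pet grooming $94.88: taxable services → 7.75% + 3% city = 10.75% → $10.20
Picture frame (8x10) $9.67: all other tangible goods → 8% + 0.5% city = 8.5% → $0.82
Total tax = $1.61 + $4.32 + $0.49 + $0.02 + $1.43 + $2.75 + $10.20 + $0.82 = $21.64

$21.64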